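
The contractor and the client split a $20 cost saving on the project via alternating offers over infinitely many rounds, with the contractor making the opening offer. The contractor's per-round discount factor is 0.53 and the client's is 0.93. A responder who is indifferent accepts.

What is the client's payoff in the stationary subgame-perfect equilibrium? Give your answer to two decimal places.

17.24

In a stationary SPE each proposer offers the other exactly their discounted continuation value.
If the contractor keeps x when proposing and the client keeps y when proposing, then x = 20 − 0.93y and y = 20 − 0.53x.
Solving: x = 20(1 − 0.93) / (1 − 0.53·0.93) = 1.4 / 0.5071 ≈ 2.7608.
The client gets 20 − 2.7608 ≈ 17.2392.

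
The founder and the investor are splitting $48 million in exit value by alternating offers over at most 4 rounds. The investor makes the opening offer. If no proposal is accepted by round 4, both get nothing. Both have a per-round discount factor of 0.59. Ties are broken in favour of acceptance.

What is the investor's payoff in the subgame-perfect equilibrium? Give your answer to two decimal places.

26.53

Round 4 (the founder proposes): the investor will accept anything ≥ 0, so the founder offers 0 and keeps 48.
Round 3 (the investor proposes): the founder can get 48 next round, worth 0.59 × 48 = 28.32 now; the investor offers that and keeps 19.68.
Round 2 (the founder proposes): the investor can get 19.68 next round, worth 0.59 × 19.68 = 11.6112 now, so the founder offers 11.6112, keeping 36.3888.
Round 1 (the investor proposes): the founder can get 36.3888 next round, worth 0.59 × 36.3888 = 21.469392 now; the investor offers that and keeps 26.530608.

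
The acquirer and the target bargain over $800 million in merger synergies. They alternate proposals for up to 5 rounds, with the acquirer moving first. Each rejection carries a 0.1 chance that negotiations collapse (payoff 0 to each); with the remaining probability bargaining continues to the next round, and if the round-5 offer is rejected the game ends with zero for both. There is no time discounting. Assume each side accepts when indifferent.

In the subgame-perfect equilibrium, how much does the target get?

130.32

Round 5 (the acquirer proposes): rejection yields 0 for the target; the acquirer offers 0 and keeps 800.
Round 4 (the target proposes): rejecting gives the acquirer an expected 0.9 × 800 = 720. The target offers 720 and keeps 800 − 720 = 80.
Round 3 (the acquirer proposes): rejecting gives the target an expected 0.9 × 80 = 72, so the acquirer offers 72, keeping 728.
Round 2 (the target proposes): rejecting gives the acquirer an expected 0.9 × 728 = 655.2, so the target offers 655.2, keeping 144.8.
Round 1 (the acquirer proposes): rejecting gives the target an expected 0.9 × 144.8 = 130.32, so the acquirer offers 130.32, keeping 669.68.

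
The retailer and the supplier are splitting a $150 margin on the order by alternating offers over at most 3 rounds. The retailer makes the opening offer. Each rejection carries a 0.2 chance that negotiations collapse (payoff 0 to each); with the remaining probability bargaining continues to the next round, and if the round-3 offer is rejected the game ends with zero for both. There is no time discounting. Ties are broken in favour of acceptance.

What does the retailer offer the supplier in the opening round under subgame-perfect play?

24

Round 3 (the retailer proposes): rejection yields 0 for the supplier; the retailer offers 0 and keeps 150.
Round 2 (the supplier proposes): rejecting gives the retailer an expected 0.8 × 150 = 120, so the supplier offers 120, keeping 30.
Round 1 (the retailer proposes): rejecting gives the supplier an expected 0.8 × 30 = 24, so the retailer offers 24, keeping 126.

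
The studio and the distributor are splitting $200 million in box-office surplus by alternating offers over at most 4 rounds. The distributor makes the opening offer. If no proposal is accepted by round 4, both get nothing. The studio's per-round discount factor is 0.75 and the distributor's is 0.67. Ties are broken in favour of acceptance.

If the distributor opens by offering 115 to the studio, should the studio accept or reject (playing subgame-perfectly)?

Work out the studio's continuation value if the offer is rejected.
Round 4 (the studio proposes): the distributor will accept anything ≥ 0, so the studio offers 0 and keeps 200.
Round 3 (the distributor proposes): the studio can get 200 next round, worth 0.75 × 200 = 150 now, so the distributor offers 150, keeping 50.
Round 2 (the studio proposes): the distributor can get 50 next round, worth 0.67 × 50 = 33.5 now, so the studio offers 33.5, keeping 166.5.
So by rejecting in round 1, the studio gets 166.5 next round, worth 0.75 × 166.5 = 124.875 now.
Offer 115 < 124.875, so the studio rejects.

Reject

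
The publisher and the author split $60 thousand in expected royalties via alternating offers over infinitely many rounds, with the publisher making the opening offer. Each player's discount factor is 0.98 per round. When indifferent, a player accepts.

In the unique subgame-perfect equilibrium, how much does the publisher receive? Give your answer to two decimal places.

30.30

In a stationary SPE each proposer offers the other exactly their discounted continuation value.
If the publisher keeps x when proposing and the author keeps y when proposing, then x = 60 − 0.98y and y = 60 − 0.98x.
Solving: x = 60(1 − 0.98) / (1 − 0.98·0.98) = 1.2 / 0.0396 ≈ 30.3030.
The author gets 60 − 30.3030 ≈ 29.6970.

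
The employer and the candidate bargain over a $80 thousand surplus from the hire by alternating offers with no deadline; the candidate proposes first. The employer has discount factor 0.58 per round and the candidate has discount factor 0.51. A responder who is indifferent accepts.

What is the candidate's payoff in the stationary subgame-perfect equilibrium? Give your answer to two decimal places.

47.71

Let x be the candidate's share when the candidate proposes and y be the employer's share when the employer proposes.
The employer accepts iff offered ≥ 0.58·y, so x = 80 − 0.58y. Symmetrically y = 80 − 0.51x.
Substituting: x = 80 − 0.58(80 − 0.51x), giving x(1 − 0.51·0.58) = 80(1 − 0.58).
So x = 80 × 0.42 / 0.7042 ≈ 47.7137, and the employer receives 80 − x ≈ 32.2863.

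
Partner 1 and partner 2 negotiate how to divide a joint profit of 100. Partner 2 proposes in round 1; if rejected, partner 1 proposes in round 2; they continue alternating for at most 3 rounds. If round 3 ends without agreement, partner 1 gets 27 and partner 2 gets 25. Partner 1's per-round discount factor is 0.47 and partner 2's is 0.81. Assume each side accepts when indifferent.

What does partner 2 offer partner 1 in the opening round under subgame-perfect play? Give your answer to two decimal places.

Round 3 (partner 2 proposes): partner 1 gets 27 if talks fail, so partner 2 offers 27 and keeps 73.
Round 2 (partner 1 proposes): partner 2 can get 73 next round, worth 0.81 × 73 = 59.13 now; partner 1 offers that and keeps 40.87.
Round 1 (partner 2 proposes): partner 1 can get 40.87 next round, worth 0.47 × 40.87 = 19.2089 now; partner 2 offers that and keeps 80.7911.

19.21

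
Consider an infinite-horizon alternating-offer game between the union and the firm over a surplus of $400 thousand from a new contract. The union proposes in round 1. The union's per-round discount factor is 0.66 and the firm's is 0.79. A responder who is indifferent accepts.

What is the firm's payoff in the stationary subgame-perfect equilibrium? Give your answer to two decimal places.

224.49

In a stationary SPE each proposer offers the other exactly their discounted continuation value.
If the union keeps x when proposing and the firm keeps y when proposing, then x = 400 − 0.79y and y = 400 − 0.66x.
Solving: x = 400(1 − 0.79) / (1 − 0.66·0.79) = 84 / 0.4786 ≈ 175.5119.
The firm gets 400 − 175.5119 ≈ 224.4881.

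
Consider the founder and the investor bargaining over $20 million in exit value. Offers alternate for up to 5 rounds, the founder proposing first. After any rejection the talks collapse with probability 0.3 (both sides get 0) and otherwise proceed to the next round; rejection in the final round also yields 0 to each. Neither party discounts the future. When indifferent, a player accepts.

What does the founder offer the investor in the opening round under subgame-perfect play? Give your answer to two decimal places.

Round 5 (the founder proposes): rejection yields 0 for the investor; the founder offers 0 and keeps 20.
Round 4 (the investor proposes): rejecting gives the founder an expected 0.7 × 20 = 14; the investor offers that and keeps 6.
Round 3 (the founder proposes): rejecting gives the investor an expected 0.7 × 6 = 4.2. The founder offers 4.2 and keeps 20 − 4.2 = 15.8.
Round 2 (the investor proposes): rejecting gives the founder an expected 0.7 × 15.8 = 11.06; the investor offers that and keeps 8.94.
Round 1 (the founder proposes): rejecting gives the investor an expected 0.7 × 8.94 = 6.258, so the founder offers 6.258, keeping 13.742.

6.26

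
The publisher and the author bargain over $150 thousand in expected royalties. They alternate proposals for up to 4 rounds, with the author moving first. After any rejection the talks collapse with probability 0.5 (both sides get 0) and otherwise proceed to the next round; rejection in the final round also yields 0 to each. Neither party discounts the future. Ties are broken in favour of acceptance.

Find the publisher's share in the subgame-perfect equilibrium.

56.25

Round 4 (the publisher proposes): the author will accept anything ≥ 0, so the publisher offers 0 and keeps 150.
Round 3 (the author proposes): rejecting gives the publisher an expected 0.5 × 150 = 75; the author offers that and keeps 75.
Round 2 (the publisher proposes): rejecting gives the author an expected 0.5 × 75 = 37.5. The publisher offers 37.5 and keeps 150 − 37.5 = 112.5.
Round 1 (the author proposes): rejecting gives the publisher an expected 0.5 × 112.5 = 56.25, so the author offers 56.25, keeping 93.75.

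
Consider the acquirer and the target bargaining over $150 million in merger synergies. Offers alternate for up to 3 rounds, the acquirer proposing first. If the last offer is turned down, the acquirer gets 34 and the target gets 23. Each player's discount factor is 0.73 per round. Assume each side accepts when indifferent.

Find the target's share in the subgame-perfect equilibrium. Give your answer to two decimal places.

41.82

Solve by backward induction from round 3.
Round 3 (the acquirer proposes): the target gets 23 if talks fail, so the acquirer offers 23 and keeps 127.
Round 2 (the target proposes): the acquirer can get 127 next round, worth 0.73 × 127 = 92.71 now; the target offers that and keeps 57.29.
Round 1 (the acquirer proposes): the target can get 57.29 next round, worth 0.73 × 57.29 = 41.8217 now; the acquirer offers that and keeps 108.1783.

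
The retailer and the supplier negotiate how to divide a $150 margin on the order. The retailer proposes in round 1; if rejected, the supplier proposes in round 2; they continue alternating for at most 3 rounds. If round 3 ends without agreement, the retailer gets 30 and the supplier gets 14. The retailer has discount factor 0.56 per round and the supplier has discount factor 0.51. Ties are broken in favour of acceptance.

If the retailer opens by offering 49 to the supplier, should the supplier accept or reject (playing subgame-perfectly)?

Work out the supplier's continuation value if the offer is rejected.
Round 3 (the retailer proposes): the supplier gets 14 if talks fail, so the retailer offers 14 and keeps 136.
Round 2 (the supplier proposes): the retailer can get 136 next round, worth 0.56 × 136 = 76.16 now. The supplier offers 76.16 and keeps 150 − 76.16 = 73.84.
So by rejecting in round 1, the supplier gets 73.84 next round, worth 0.51 × 73.84 = 37.6584 now.
Offer 49 ≥ 37.6584, so the supplier accepts.

Accept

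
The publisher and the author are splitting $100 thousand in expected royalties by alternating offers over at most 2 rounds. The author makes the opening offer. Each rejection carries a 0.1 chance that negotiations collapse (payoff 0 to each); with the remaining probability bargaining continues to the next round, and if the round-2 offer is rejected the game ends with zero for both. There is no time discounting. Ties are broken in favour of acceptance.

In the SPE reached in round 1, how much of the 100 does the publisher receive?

By backward induction:
Round 2 (the publisher proposes): the author will accept anything ≥ 0, so the publisher offers 0 and keeps 100.
Round 1 (the author proposes): rejecting gives the publisher an expected 0.9 × 100 = 90; the author offers that and keeps 10.

90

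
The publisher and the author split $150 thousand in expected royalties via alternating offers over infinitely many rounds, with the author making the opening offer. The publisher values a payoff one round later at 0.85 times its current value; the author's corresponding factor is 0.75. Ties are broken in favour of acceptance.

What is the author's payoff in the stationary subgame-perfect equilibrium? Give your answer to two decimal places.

Let x be the author's share when the author proposes and y be the publisher's share when the publisher proposes.
The publisher accepts iff offered ≥ 0.85·y, so x = 150 − 0.85y. Symmetrically y = 150 − 0.75x.
Substituting: x = 150 − 0.85(150 − 0.75x), giving x(1 − 0.75·0.85) = 150(1 − 0.85).
So x = 150 × 0.15 / 0.3625 ≈ 62.0690, and the publisher receives 150 − x ≈ 87.9310.

62.07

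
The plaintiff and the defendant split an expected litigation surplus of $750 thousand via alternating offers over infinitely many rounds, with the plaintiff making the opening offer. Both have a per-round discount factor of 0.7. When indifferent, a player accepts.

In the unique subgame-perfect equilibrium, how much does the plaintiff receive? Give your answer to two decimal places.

In a stationary SPE each proposer offers the other exactly their discounted continuation value.
If the plaintiff keeps x when proposing and the defendant keeps y when proposing, then x = 750 − 0.7y and y = 750 − 0.7x.
Solving: x = 750(1 − 0.7) / (1 − 0.7·0.7) = 225 / 0.51 ≈ 441.1765.
The defendant gets 750 − 441.1765 ≈ 308.8235.

441.18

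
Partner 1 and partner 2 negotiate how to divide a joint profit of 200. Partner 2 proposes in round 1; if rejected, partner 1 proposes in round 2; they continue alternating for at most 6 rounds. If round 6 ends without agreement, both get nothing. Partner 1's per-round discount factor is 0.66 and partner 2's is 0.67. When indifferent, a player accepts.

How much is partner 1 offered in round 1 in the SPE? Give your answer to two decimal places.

88.63

Solve by backward induction from round 6.
Round 6 (partner 1 proposes): partner 2 will accept anything ≥ 0, so partner 1 offers 0 and keeps 200.
Round 5 (partner 2 proposes): partner 1 can get 200 next round, worth 0.66 × 200 = 132 now; partner 2 offers that and keeps 68.
Round 4 (partner 1 proposes): partner 2 can get 68 next round, worth 0.67 × 68 = 45.56 now, so partner 1 offers 45.56, keeping 154.44.
Round 3 (partner 2 proposes): partner 1 can get 154.44 next round, worth 0.66 × 154.44 = 101.9304 now; partner 2 offers that and keeps 98.0696.
Round 2 (partner 1 proposes): partner 2 can get 98.0696 next round, worth 0.67 × 98.0696 = 65.706632 now; partner 1 offers that and keeps 134.293368.
Round 1 (partner 2 proposes): partner 1 can get 134.293368 next round, worth 0.66 × 134.293368 = 88.63362288 now, so partner 2 offers 88.63362288, keeping 111.36637712.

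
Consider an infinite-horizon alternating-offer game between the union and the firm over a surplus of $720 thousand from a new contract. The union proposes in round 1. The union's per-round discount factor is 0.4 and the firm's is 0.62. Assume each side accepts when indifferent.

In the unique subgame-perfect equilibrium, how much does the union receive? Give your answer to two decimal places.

363.83

When the union proposes, the firm accepts any offer worth at least 0.62 times what the firm would get by proposing next round; and vice versa.
This gives x = 720 − 0.62y and y = 720 − 0.4x, where x and y are each side's share when it proposes.
Hence (1 − 0.62·0.4)x = 720(1 − 0.62), i.e. 0.752·x = 273.6.
x ≈ 363.8298; the firm's share is 720 − x ≈ 356.1702.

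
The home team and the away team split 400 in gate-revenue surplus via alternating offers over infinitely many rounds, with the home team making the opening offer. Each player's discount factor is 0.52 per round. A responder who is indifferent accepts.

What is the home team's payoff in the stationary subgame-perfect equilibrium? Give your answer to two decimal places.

In a stationary SPE each proposer offers the other exactly their discounted continuation value.
If the home team keeps x when proposing and the away team keeps y when proposing, then x = 400 − 0.52y and y = 400 − 0.52x.
Solving: x = 400(1 − 0.52) / (1 − 0.52·0.52) = 192 / 0.7296 ≈ 263.1579.
The away team gets 400 − 263.1579 ≈ 136.8421.

263.16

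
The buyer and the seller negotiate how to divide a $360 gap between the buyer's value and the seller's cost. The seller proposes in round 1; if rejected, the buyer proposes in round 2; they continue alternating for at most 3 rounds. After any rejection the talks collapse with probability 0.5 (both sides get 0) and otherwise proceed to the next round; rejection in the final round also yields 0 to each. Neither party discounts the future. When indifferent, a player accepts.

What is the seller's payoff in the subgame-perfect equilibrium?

By backward induction:
Round 3 (the seller proposes): the buyer will accept anything ≥ 0, so the seller offers 0 and keeps 360.
Round 2 (the buyer proposes): rejecting gives the seller an expected 0.5 × 360 = 180; the buyer offers that and keeps 180.
Round 1 (the seller proposes): rejecting gives the buyer an expected 0.5 × 180 = 90; the seller offers that and keeps 270.

270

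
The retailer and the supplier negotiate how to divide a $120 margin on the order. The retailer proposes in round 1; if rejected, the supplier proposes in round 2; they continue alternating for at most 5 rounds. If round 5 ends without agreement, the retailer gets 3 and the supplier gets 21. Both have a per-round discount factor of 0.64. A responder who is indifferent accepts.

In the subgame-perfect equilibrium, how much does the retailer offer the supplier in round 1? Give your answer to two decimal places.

42.50

Solve by backward induction from round 5.
Round 5 (the retailer proposes): the supplier gets 21 if talks fail, so the retailer offers 21 and keeps 99.
Round 4 (the supplier proposes): the retailer can get 99 next round, worth 0.64 × 99 = 63.36 now. The supplier offers 63.36 and keeps 120 − 63.36 = 56.64.
Round 3 (the retailer proposes): the supplier can get 56.64 next round, worth 0.64 × 56.64 = 36.2496 now. The retailer offers 36.2496 and keeps 120 − 36.2496 = 83.7504.
Round 2 (the supplier proposes): the retailer can get 83.7504 next round, worth 0.64 × 83.7504 = 53.600256 now; the supplier offers that and keeps 66.399744.
Round 1 (the retailer proposes): the supplier can get 66.399744 next round, worth 0.64 × 66.399744 = 42.49583616 now. The retailer offers 42.49583616 and keeps 120 − 42.49583616 = 77.50416384.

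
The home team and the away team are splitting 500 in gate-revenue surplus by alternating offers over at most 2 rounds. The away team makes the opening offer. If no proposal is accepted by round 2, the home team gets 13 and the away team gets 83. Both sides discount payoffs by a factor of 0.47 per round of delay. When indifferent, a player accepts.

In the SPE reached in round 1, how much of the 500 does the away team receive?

Round 2 (the home team proposes): the away team gets 83 if talks fail, so the home team offers 83 and keeps 417.
Round 1 (the away team proposes): the home team can get 417 next round, worth 0.47 × 417 = 195.99 now, so the away team offers 195.99, keeping 304.01.

304.01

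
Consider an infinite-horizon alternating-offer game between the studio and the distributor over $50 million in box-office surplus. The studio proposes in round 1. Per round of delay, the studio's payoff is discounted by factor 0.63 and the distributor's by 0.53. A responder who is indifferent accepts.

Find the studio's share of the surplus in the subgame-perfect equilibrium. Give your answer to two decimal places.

Let x be the studio's share when the studio proposes and y be the distributor's share when the distributor proposes.
The distributor accepts iff offered ≥ 0.53·y, so x = 50 − 0.53y. Symmetrically y = 50 − 0.63x.
Substituting: x = 50 − 0.53(50 − 0.63x), giving x(1 − 0.63·0.53) = 50(1 − 0.53).
So x = 50 × 0.47 / 0.6661 ≈ 35.2800, and the distributor receives 50 − x ≈ 14.7200.

35.28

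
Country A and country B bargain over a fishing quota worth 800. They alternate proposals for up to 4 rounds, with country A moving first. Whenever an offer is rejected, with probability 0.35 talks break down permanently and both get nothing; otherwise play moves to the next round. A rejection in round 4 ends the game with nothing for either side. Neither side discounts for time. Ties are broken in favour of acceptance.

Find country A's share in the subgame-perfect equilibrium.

398.3

By backward induction:
Round 4 (country B proposes): country A will accept anything ≥ 0, so country B offers 0 and keeps 800.
Round 3 (country A proposes): rejecting gives country B an expected 0.65 × 800 = 520, so country A offers 520, keeping 280.
Round 2 (country B proposes): rejecting gives country A an expected 0.65 × 280 = 182. Country B offers 182 and keeps 800 − 182 = 618.
Round 1 (country A proposes): rejecting gives country B an expected 0.65 × 618 = 401.7; country A offers that and keeps 398.3.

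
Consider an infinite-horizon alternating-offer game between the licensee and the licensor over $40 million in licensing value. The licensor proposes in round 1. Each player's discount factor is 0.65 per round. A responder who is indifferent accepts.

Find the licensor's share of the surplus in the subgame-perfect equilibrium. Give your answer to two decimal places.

When the licensor proposes, the licensee accepts any offer worth at least 0.65 times what the licensee would get by proposing next round; and vice versa.
This gives x = 40 − 0.65y and y = 40 − 0.65x, where x and y are each side's share when it proposes.
Hence (1 − 0.65·0.65)x = 40(1 − 0.65), i.e. 0.5775·x = 14.
x ≈ 24.2424; the licensee's share is 40 − x ≈ 15.7576.

24.24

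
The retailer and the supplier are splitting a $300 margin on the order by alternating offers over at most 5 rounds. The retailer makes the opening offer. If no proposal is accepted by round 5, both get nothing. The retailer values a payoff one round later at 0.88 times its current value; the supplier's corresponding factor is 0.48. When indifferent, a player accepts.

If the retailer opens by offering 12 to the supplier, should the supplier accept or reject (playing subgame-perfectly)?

Reject

Round 5 (the retailer proposes): rejection yields 0 for the supplier; the retailer offers 0 and keeps 300.
Round 4 (the supplier proposes): the retailer can get 300 next round, worth 0.88 × 300 = 264 now. The supplier offers 264 and keeps 300 − 264 = 36.
Round 3 (the retailer proposes): the supplier can get 36 next round, worth 0.48 × 36 = 17.28 now; the retailer offers that and keeps 282.72.
Round 2 (the supplier proposes): the retailer can get 282.72 next round, worth 0.88 × 282.72 = 248.7936 now. The supplier offers 248.7936 and keeps 300 − 248.7936 = 51.2064.
So by rejecting in round 1, the supplier gets 51.2064 next round, worth 0.48 × 51.2064 = 24.579072 now.
Offer 12 < 24.579072, so the supplier rejects.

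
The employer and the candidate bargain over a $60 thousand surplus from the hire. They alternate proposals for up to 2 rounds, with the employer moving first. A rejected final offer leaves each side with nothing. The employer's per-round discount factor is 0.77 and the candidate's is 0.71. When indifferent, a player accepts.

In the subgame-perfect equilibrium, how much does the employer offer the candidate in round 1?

42.6

Round 2 (the candidate proposes): the employer will accept anything ≥ 0, so the candidate offers 0 and keeps 60.
Round 1 (the employer proposes): the candidate can get 60 next round, worth 0.71 × 60 = 42.6 now. The employer offers 42.6 and keeps 60 − 42.6 = 17.4.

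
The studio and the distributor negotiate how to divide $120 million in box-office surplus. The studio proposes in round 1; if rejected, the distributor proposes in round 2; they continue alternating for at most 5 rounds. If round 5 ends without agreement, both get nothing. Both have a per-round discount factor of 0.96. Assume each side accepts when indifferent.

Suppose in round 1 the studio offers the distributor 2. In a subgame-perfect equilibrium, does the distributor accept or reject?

Reject

Round 5 (the studio proposes): the distributor will accept anything ≥ 0, so the studio offers 0 and keeps 120.
Round 4 (the distributor proposes): the studio can get 120 next round, worth 0.96 × 120 = 115.2 now, so the distributor offers 115.2, keeping 4.8.
Round 3 (the studio proposes): the distributor can get 4.8 next round, worth 0.96 × 4.8 = 4.608 now, so the studio offers 4.608, keeping 115.392.
Round 2 (the distributor proposes): the studio can get 115.392 next round, worth 0.96 × 115.392 = 110.77632 now. The distributor offers 110.77632 and keeps 120 − 110.77632 = 9.22368.
So by rejecting in round 1, the distributor gets 9.22368 next round, worth 0.96 × 9.22368 = 8.8547328 now.
Offer 2 < 8.8547328, so the distributor rejects.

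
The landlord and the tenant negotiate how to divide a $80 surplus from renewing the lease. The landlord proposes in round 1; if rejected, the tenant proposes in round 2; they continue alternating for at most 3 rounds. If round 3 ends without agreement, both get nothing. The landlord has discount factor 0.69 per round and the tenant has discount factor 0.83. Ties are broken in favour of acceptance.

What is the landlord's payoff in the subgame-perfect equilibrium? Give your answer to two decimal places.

59.42

Round 3 (the landlord proposes): rejection yields 0 for the tenant; the landlord offers 0 and keeps 80.
Round 2 (the tenant proposes): the landlord can get 80 next round, worth 0.69 × 80 = 55.2 now. The tenant offers 55.2 and keeps 80 − 55.2 = 24.8.
Round 1 (the landlord proposes): the tenant can get 24.8 next round, worth 0.83 × 24.8 = 20.584 now, so the landlord offers 20.584, keeping 59.416.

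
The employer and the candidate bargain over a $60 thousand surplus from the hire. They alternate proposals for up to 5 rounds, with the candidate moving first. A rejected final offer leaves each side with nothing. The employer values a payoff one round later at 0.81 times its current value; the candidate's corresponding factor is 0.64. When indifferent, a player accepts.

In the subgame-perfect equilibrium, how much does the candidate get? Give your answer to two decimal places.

33.43

Round 5 (the candidate proposes): the employer will accept anything ≥ 0, so the candidate offers 0 and keeps 60.
Round 4 (the employer proposes): the candidate can get 60 next round, worth 0.64 × 60 = 38.4 now; the employer offers that and keeps 21.6.
Round 3 (the candidate proposes): the employer can get 21.6 next round, worth 0.81 × 21.6 = 17.496 now. The candidate offers 17.496 and keeps 60 − 17.496 = 42.504.
Round 2 (the employer proposes): the candidate can get 42.504 next round, worth 0.64 × 42.504 = 27.20256 now; the employer offers that and keeps 32.79744.
Round 1 (the candidate proposes): the employer can get 32.79744 next round, worth 0.81 × 32.79744 = 26.5659264 now, so the candidate offers 26.5659264, keeping 33.4340736.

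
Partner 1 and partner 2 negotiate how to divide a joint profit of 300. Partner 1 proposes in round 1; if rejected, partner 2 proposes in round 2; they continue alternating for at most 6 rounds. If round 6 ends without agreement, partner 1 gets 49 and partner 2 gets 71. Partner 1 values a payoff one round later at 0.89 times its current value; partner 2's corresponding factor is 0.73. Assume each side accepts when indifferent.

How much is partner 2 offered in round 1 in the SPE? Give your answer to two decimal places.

117.08

Round 6 (partner 2 proposes): partner 1 gets 49 if talks fail, so partner 2 offers 49 and keeps 251.
Round 5 (partner 1 proposes): partner 2 can get 251 next round, worth 0.73 × 251 = 183.23 now, so partner 1 offers 183.23, keeping 116.77.
Round 4 (partner 2 proposes): partner 1 can get 116.77 next round, worth 0.89 × 116.77 = 103.9253 now. Partner 2 offers 103.9253 and keeps 300 − 103.9253 = 196.0747.
Round 3 (partner 1 proposes): partner 2 can get 196.0747 next round, worth 0.73 × 196.0747 = 143.134531 now, so partner 1 offers 143.134531, keeping 156.865469.
Round 2 (partner 2 proposes): partner 1 can get 156.865469 next round, worth 0.89 × 156.865469 = 139.61026741 now. Partner 2 offers 139.61026741 and keeps 300 − 139.61026741 = 160.38973259.
Round 1 (partner 1 proposes): partner 2 can get 160.38973259 next round, worth 0.73 × 160.38973259 = 117.0845047907 now; partner 1 offers that and keeps 182.9154952093.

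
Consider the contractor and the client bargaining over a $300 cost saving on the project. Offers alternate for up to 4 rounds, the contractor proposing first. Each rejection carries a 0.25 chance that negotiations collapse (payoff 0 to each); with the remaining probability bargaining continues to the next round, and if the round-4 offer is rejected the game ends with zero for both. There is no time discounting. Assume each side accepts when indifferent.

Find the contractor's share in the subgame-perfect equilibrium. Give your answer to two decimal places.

Round 4 (the client proposes): the contractor will accept anything ≥ 0, so the client offers 0 and keeps 300.
Round 3 (the contractor proposes): rejecting gives the client an expected 0.75 × 300 = 225, so the contractor offers 225, keeping 75.
Round 2 (the client proposes): rejecting gives the contractor an expected 0.75 × 75 = 56.25; the client offers that and keeps 243.75.
Round 1 (the contractor proposes): rejecting gives the client an expected 0.75 × 243.75 = 182.8125, so the contractor offers 182.8125, keeping 117.1875.

117.19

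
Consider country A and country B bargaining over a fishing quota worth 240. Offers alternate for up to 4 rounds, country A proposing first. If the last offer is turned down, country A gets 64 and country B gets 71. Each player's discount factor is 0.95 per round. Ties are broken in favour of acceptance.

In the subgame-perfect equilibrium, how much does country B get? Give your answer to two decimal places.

162.30

Round 4 (country B proposes): country A gets 64 if talks fail, so country B offers 64 and keeps 176.
Round 3 (country A proposes): country B can get 176 next round, worth 0.95 × 176 = 167.2 now, so country A offers 167.2, keeping 72.8.
Round 2 (country B proposes): country A can get 72.8 next round, worth 0.95 × 72.8 = 69.16 now, so country B offers 69.16, keeping 170.84.
Round 1 (country A proposes): country B can get 170.84 next round, worth 0.95 × 170.84 = 162.298 now; country A offers that and keeps 77.702.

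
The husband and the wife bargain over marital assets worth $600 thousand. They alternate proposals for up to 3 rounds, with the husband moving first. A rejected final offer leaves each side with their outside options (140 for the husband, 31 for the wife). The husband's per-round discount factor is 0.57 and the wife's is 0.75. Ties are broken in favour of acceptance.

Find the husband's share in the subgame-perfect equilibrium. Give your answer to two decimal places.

393.25

Round 3 (the husband proposes): the wife gets 31 if talks fail, so the husband offers 31 and keeps 569.
Round 2 (the wife proposes): the husband can get 569 next round, worth 0.57 × 569 = 324.33 now, so the wife offers 324.33, keeping 275.67.
Round 1 (the husband proposes): the wife can get 275.67 next round, worth 0.75 × 275.67 = 206.7525 now, so the husband offers 206.7525, keeping 393.2475.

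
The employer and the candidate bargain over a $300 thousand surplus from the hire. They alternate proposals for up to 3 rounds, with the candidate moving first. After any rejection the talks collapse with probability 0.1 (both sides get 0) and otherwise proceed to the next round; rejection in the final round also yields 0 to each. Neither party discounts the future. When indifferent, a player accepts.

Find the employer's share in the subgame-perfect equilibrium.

By backward induction:
Round 3 (the candidate proposes): rejection yields 0 for the employer; the candidate offers 0 and keeps 300.
Round 2 (the employer proposes): rejecting gives the candidate an expected 0.9 × 300 = 270, so the employer offers 270, keeping 30.
Round 1 (the candidate proposes): rejecting gives the employer an expected 0.9 × 30 = 27, so the candidate offers 27, keeping 273.

27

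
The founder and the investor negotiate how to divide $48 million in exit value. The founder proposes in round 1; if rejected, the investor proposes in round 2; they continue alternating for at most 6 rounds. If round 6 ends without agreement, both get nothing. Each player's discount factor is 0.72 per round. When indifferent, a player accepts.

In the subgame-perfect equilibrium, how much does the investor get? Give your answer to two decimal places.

Round 6 (the investor proposes): rejection yields 0 for the founder; the investor offers 0 and keeps 48.
Round 5 (the founder proposes): the investor can get 48 next round, worth 0.72 × 48 = 34.56 now. The founder offers 34.56 and keeps 48 − 34.56 = 13.44.
Round 4 (the investor proposes): the founder can get 13.44 next round, worth 0.72 × 13.44 = 9.6768 now; the investor offers that and keeps 38.3232.
Round 3 (the founder proposes): the investor can get 38.3232 next round, worth 0.72 × 38.3232 = 27.592704 now, so the founder offers 27.592704, keeping 20.407296.
Round 2 (the investor proposes): the founder can get 20.407296 next round, worth 0.72 × 20.407296 = 14.69325312 now, so the investor offers 14.69325312, keeping 33.30674688.
Round 1 (the founder proposes): the investor can get 33.30674688 next round, worth 0.72 × 33.30674688 = 23.9808577536 now. The founder offers 23.9808577536 and keeps 48 − 23.9808577536 = 24.0191422464.

23.98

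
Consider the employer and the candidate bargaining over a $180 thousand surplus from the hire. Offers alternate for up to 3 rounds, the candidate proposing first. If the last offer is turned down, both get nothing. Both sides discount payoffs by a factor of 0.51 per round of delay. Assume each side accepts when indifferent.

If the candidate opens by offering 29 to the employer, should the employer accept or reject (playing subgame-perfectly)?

Reject

Round 3 (the candidate proposes): rejection yields 0 for the employer; the candidate offers 0 and keeps 180.
Round 2 (the employer proposes): the candidate can get 180 next round, worth 0.51 × 180 = 91.8 now, so the employer offers 91.8, keeping 88.2.
So by rejecting in round 1, the employer gets 88.2 next round, worth 0.51 × 88.2 = 44.982 now.
Offer 29 < 44.982, so the employer rejects.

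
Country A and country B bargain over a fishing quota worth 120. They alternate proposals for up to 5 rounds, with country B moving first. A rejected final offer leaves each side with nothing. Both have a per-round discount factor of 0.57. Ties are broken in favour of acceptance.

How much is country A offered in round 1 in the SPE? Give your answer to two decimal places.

Work backward from the last round.
Round 5 (country B proposes): country A will accept anything ≥ 0, so country B offers 0 and keeps 120.
Round 4 (country A proposes): country B can get 120 next round, worth 0.57 × 120 = 68.4 now; country A offers that and keeps 51.6.
Round 3 (country B proposes): country A can get 51.6 next round, worth 0.57 × 51.6 = 29.412 now; country B offers that and keeps 90.588.
Round 2 (country A proposes): country B can get 90.588 next round, worth 0.57 × 90.588 = 51.63516 now, so country A offers 51.63516, keeping 68.36484.
Round 1 (country B proposes): country A can get 68.36484 next round, worth 0.57 × 68.36484 = 38.9679588 now, so country B offers 38.9679588, keeping 81.0320412.

38.97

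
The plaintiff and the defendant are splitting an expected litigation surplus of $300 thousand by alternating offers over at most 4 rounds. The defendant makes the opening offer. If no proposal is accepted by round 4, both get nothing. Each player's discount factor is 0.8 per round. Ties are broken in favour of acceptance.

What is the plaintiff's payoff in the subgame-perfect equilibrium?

201.6

Work backward from the last round.
Round 4 (the plaintiff proposes): rejection yields 0 for the defendant; the plaintiff offers 0 and keeps 300.
Round 3 (the defendant proposes): the plaintiff can get 300 next round, worth 0.8 × 300 = 240 now; the defendant offers that and keeps 60.
Round 2 (the plaintiff proposes): the defendant can get 60 next round, worth 0.8 × 60 = 48 now; the plaintiff offers that and keeps 252.
Round 1 (the defendant proposes): the plaintiff can get 252 next round, worth 0.8 × 252 = 201.6 now, so the defendant offers 201.6, keeping 98.4.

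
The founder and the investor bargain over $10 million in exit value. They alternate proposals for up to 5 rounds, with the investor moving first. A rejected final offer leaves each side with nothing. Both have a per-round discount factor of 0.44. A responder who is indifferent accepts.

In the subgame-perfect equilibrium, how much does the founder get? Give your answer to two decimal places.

Round 5 (the investor proposes): the founder will accept anything ≥ 0, so the investor offers 0 and keeps 10.
Round 4 (the founder proposes): the investor can get 10 next round, worth 0.44 × 10 = 4.4 now; the founder offers that and keeps 5.6.
Round 3 (the investor proposes): the founder can get 5.6 next round, worth 0.44 × 5.6 = 2.464 now, so the investor offers 2.464, keeping 7.536.
Round 2 (the founder proposes): the investor can get 7.536 next round, worth 0.44 × 7.536 = 3.31584 now, so the founder offers 3.31584, keeping 6.68416.
Round 1 (the investor proposes): the founder can get 6.68416 next round, worth 0.44 × 6.68416 = 2.9410304 now, so the investor offers 2.9410304, keeping 7.0589696.

2.94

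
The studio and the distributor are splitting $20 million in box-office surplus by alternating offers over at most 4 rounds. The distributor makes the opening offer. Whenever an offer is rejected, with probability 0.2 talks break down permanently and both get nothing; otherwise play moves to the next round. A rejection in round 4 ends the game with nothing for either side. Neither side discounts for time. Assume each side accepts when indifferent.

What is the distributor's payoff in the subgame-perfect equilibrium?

6.56

Round 4 (the studio proposes): rejection yields 0 for the distributor; the studio offers 0 and keeps 20.
Round 3 (the distributor proposes): rejecting gives the studio an expected 0.8 × 20 = 16; the distributor offers that and keeps 4.
Round 2 (the studio proposes): rejecting gives the distributor an expected 0.8 × 4 = 3.2. The studio offers 3.2 and keeps 20 − 3.2 = 16.8.
Round 1 (the distributor proposes): rejecting gives the studio an expected 0.8 × 16.8 = 13.44. The distributor offers 13.44 and keeps 20 − 13.44 = 6.56.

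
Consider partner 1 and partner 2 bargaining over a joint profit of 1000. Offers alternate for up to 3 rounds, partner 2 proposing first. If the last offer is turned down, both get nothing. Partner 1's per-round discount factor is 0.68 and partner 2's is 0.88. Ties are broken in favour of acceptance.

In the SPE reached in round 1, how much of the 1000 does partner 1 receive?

Round 3 (partner 2 proposes): partner 1 will accept anything ≥ 0, so partner 2 offers 0 and keeps 1000.
Round 2 (partner 1 proposes): partner 2 can get 1000 next round, worth 0.88 × 1000 = 880 now. Partner 1 offers 880 and keeps 1000 − 880 = 120.
Round 1 (partner 2 proposes): partner 1 can get 120 next round, worth 0.68 × 120 = 81.6 now, so partner 2 offers 81.6, keeping 918.4.

81.6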